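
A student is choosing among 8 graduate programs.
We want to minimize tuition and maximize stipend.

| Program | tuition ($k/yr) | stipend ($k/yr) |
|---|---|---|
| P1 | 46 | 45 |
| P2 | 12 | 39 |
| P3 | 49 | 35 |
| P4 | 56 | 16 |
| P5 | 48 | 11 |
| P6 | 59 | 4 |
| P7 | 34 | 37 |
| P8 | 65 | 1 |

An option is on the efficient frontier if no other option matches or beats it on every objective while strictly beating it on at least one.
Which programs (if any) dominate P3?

P1, P2, P7

P1: tuition 46≤49, stipend 45≥35 — dominates P3.
P2: tuition 12≤49, stipend 39≥35 — dominates P3.
P7: tuition 34≤49, stipend 37≥35 — dominates P3.
Others (P4, P5, P6, P8) are each worse than P3 on at least one objective.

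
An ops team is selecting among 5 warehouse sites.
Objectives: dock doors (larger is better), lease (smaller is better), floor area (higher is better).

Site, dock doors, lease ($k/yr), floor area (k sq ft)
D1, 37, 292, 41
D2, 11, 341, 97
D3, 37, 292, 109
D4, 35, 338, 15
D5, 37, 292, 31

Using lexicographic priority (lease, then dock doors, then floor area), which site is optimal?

D3

First minimize lease: best is 292, kept {D1, D3, D5}.
Then maximize dock doors: best is 37, kept {D1, D3, D5}.
Then maximize floor area: best is 109, kept {D3}.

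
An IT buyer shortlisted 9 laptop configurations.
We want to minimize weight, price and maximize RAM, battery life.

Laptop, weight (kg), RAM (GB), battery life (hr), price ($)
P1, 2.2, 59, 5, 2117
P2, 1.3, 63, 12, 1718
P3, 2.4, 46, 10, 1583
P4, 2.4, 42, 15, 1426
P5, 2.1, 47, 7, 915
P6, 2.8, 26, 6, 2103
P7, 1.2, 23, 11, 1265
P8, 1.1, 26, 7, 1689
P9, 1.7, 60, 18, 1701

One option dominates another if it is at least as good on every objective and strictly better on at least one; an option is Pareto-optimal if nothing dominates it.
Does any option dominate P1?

Yes

P2 vs P1: weight 1.3≤2.2, RAM 63≥59, battery life 12≥5, price 1718≤2117 — P2 is at least as good on every objective and strictly better on at least one, so P2 dominates P1.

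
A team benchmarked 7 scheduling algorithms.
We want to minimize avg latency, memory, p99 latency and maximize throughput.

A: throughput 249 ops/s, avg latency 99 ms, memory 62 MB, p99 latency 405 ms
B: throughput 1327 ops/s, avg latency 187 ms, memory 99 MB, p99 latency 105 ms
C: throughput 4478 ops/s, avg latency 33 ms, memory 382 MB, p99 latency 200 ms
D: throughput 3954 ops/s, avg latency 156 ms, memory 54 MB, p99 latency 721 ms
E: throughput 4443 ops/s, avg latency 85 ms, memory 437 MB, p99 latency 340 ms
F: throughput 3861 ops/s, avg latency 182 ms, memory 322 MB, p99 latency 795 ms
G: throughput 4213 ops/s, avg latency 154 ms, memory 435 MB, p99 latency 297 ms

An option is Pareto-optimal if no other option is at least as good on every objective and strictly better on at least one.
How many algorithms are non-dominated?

4

A: not dominated.
B: not dominated (best p99 latency).
C: not dominated (best throughput).
D: not dominated (best memory).
E: dominated by C (throughput 4478≥4443, avg latency 33≤85, memory 382≤437, p99 latency 200≤340).
F: dominated by D (throughput 3954≥3861, avg latency 156≤182, memory 54≤322, p99 latency 721≤795).
G: dominated by C (throughput 4478≥4213, avg latency 33≤154, memory 382≤435, p99 latency 200≤297).
Pareto-optimal: A, B, C, D → 4.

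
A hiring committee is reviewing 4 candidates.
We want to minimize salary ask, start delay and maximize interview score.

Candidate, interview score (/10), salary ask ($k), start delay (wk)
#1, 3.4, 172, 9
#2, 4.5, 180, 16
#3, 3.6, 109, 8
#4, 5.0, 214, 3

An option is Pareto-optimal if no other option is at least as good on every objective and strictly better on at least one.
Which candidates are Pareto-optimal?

#1: dominated by #3 (interview score 3.6≥3.4, salary ask 109≤172, start delay 8≤9).
#2: not dominated.
#3: not dominated (best salary ask).
#4: not dominated (best interview score).

#2, #3, #4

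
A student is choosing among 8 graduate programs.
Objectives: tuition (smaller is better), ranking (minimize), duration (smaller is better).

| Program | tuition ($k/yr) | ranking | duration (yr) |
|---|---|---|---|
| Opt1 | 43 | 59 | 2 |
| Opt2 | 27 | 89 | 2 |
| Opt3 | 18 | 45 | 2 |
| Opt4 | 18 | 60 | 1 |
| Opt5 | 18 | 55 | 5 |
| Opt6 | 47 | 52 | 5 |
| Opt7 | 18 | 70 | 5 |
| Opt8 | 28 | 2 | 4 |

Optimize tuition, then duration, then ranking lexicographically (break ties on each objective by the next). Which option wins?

Opt4

First minimize tuition: best is 18, kept {Opt3, Opt4, Opt5, Opt7}.
Then minimize duration: best is 1, kept {Opt4}.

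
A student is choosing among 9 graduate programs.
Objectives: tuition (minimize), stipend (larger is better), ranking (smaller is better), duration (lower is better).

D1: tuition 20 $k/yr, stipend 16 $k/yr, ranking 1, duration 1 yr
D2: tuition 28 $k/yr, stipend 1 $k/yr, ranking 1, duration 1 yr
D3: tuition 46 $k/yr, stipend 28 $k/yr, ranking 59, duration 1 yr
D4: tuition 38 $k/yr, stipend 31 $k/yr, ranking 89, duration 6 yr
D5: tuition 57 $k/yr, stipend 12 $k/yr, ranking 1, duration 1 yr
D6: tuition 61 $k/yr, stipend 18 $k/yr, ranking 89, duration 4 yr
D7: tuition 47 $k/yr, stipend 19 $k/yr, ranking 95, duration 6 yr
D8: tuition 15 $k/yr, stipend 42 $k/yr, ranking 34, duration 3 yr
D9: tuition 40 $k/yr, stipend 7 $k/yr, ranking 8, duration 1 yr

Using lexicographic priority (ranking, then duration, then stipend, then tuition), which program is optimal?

D1

First minimize ranking: best is 1, kept {D1, D2, D5}.
Then minimize duration: best is 1, kept {D1, D2, D5}.
Then maximize stipend: best is 16, kept {D1}.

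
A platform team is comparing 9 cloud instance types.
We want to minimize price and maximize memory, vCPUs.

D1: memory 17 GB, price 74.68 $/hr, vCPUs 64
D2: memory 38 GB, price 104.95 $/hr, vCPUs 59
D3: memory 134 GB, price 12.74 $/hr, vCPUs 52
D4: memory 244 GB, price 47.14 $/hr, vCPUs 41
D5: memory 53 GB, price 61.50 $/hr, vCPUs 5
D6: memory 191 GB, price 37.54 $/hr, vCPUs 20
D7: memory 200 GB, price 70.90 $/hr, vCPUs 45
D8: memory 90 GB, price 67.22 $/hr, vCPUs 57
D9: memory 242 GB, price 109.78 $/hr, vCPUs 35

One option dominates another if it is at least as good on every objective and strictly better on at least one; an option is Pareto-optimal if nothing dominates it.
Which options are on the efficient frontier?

D1, D2, D3, D4, D6, D7, D8

D1: not dominated (best vCPUs).
D2: not dominated.
D3: not dominated (best price).
D4: not dominated (best memory).
D5: dominated by D3 (memory 134≥53, price 12.74≤61.50, vCPUs 52≥5).
D6: not dominated.
D7: not dominated.
D8: not dominated.
D9: dominated by D4 (memory 244≥242, price 47.14≤109.78, vCPUs 41≥35).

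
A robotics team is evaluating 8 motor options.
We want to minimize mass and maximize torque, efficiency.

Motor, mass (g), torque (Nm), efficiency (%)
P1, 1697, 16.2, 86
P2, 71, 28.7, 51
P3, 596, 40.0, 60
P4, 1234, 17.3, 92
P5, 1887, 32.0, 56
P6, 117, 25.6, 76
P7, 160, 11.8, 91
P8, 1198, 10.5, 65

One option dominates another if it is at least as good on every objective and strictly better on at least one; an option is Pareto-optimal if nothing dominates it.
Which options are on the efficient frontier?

P2, P3, P4, P6, P7

P1: dominated by P4 (mass 1234≤1697, torque 17.3≥16.2, efficiency 92≥86).
P2: not dominated (best mass).
P3: not dominated (best torque).
P4: not dominated (best efficiency).
P5: dominated by P3 (mass 596≤1887, torque 40.0≥32.0, efficiency 60≥56).
P6: not dominated.
P7: not dominated.
P8: dominated by P6 (mass 117≤1198, torque 25.6≥10.5, efficiency 76≥65).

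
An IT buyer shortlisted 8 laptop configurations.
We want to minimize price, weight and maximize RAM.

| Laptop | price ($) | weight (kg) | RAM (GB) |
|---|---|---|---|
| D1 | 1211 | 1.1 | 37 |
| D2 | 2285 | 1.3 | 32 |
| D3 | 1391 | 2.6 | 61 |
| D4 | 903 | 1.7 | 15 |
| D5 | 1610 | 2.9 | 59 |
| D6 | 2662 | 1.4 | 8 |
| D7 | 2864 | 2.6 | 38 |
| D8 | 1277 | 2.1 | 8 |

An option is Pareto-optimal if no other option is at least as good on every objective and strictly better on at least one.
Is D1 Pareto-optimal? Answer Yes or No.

D2: worse on price (2285 vs 1211).
D3: worse on price (1391 vs 1211).
D4: worse on weight (1.7 vs 1.1).
D5: worse on price (1610 vs 1211).
D6: worse on price (2662 vs 1211).
D7: worse on price (2864 vs 1211).
D8: worse on price (1277 vs 1211).
No option is at least as good as D1 on every objective and strictly better on one.

Yes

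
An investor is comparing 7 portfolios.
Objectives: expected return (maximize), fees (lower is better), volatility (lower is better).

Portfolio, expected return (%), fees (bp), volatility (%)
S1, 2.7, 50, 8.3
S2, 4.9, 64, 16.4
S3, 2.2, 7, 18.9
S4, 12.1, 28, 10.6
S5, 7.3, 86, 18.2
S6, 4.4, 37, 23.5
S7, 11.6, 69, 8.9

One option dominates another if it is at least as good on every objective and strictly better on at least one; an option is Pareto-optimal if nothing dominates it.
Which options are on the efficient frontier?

S1, S3, S4, S7

S1: not dominated (best volatility).
S2: dominated by S4 (expected return 12.1≥4.9, fees 28≤64, volatility 10.6≤16.4).
S3: not dominated (best fees).
S4: not dominated (best expected return).
S5: dominated by S4 (expected return 12.1≥7.3, fees 28≤86, volatility 10.6≤18.2).
S6: dominated by S4 (expected return 12.1≥4.4, fees 28≤37, volatility 10.6≤23.5).
S7: not dominated.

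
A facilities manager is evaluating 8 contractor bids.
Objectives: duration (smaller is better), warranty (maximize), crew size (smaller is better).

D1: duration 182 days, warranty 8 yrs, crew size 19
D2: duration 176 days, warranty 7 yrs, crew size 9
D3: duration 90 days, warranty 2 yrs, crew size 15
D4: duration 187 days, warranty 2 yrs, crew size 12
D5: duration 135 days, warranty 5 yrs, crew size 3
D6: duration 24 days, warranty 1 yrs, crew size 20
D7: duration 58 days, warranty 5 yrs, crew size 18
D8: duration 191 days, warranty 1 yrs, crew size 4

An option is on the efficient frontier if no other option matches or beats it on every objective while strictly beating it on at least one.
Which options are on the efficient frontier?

D1: not dominated (best warranty).
D2: not dominated.
D3: not dominated.
D4: dominated by D2 (duration 176≤187, warranty 7≥2, crew size 9≤12).
D5: not dominated (best crew size).
D6: not dominated (best duration).
D7: not dominated.
D8: dominated by D5 (duration 135≤191, warranty 5≥1, crew size 3≤4).

D1, D2, D3, D5, D6, D7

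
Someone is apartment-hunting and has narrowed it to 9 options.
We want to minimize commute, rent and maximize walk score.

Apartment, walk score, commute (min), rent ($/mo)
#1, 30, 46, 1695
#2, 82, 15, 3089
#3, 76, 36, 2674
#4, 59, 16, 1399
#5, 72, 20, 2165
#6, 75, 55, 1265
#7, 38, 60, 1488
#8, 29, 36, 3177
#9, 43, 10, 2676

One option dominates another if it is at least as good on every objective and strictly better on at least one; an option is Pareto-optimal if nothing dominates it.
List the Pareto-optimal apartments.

#1: dominated by #4 (walk score 59≥30, commute 16≤46, rent 1399≤1695).
#2: not dominated (best walk score).
#3: not dominated.
#4: not dominated.
#5: not dominated.
#6: not dominated (best rent).
#7: dominated by #4 (walk score 59≥38, commute 16≤60, rent 1399≤1488).
#8: dominated by #2 (walk score 82≥29, commute 15≤36, rent 3089≤3177).
#9: not dominated (best commute).

#2, #3, #4, #5, #6, #9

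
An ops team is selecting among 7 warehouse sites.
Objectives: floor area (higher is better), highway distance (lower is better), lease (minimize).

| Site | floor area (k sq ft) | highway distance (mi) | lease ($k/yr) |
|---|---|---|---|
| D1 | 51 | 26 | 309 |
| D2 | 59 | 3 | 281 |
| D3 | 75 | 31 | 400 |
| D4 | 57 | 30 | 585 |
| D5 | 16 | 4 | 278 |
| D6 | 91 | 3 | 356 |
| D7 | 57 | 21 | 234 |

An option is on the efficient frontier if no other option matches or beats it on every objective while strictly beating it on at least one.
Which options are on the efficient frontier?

D2, D5, D6, D7

D1: dominated by D2 (floor area 59≥51, highway distance 3≤26, lease 281≤309).
D2: not dominated.
D3: dominated by D6 (floor area 91≥75, highway distance 3≤31, lease 356≤400).
D4: dominated by D2 (floor area 59≥57, highway distance 3≤30, lease 281≤585).
D5: not dominated.
D6: not dominated (best floor area).
D7: not dominated (best lease).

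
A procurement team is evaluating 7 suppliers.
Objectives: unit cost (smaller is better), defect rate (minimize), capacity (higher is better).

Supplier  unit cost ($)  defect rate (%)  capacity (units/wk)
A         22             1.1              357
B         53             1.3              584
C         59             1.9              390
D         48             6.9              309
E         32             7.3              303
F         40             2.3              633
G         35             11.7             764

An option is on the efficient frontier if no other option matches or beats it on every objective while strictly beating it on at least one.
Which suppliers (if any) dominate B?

none

A: worse on capacity (357 vs 584).
C: worse on unit cost (59 vs 53).
D: worse on defect rate (6.9 vs 1.3).
E: worse on defect rate (7.3 vs 1.3).
F: worse on defect rate (2.3 vs 1.3).
G: worse on defect rate (11.7 vs 1.3).
No option dominates B.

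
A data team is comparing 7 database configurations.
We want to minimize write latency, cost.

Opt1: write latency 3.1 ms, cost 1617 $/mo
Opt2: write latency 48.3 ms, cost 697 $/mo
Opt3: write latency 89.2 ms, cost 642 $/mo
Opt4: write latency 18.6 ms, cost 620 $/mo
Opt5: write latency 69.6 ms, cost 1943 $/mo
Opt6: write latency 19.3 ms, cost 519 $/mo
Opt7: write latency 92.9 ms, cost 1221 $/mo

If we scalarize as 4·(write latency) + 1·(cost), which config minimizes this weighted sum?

Opt1: 4·3.1 + 1·1617 = 1629.4
Opt2: 4·48.3 + 1·697 = 890.2
Opt3: 4·89.2 + 1·642 = 998.8
Opt4: 4·18.6 + 1·620 = 694.4
Opt5: 4·69.6 + 1·1943 = 2221.4
Opt6: 4·19.3 + 1·519 = 596.2
Opt7: 4·92.9 + 1·1221 = 1592.6
Lowest: Opt6 at 596.2.

Opt6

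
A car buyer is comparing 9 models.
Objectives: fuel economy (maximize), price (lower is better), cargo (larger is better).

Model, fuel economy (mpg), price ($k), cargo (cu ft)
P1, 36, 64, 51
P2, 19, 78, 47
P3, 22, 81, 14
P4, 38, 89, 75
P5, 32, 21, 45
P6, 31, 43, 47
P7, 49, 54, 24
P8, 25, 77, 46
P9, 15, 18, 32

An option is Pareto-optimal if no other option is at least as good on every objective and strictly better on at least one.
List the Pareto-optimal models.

P1: not dominated.
P2: dominated by P1 (fuel economy 36≥19, price 64≤78, cargo 51≥47).
P3: dominated by P1 (fuel economy 36≥22, price 64≤81, cargo 51≥14).
P4: not dominated (best cargo).
P5: not dominated.
P6: not dominated.
P7: not dominated (best fuel economy).
P8: dominated by P1 (fuel economy 36≥25, price 64≤77, cargo 51≥46).
P9: not dominated (best price).

P1, P4, P5, P6, P7, P9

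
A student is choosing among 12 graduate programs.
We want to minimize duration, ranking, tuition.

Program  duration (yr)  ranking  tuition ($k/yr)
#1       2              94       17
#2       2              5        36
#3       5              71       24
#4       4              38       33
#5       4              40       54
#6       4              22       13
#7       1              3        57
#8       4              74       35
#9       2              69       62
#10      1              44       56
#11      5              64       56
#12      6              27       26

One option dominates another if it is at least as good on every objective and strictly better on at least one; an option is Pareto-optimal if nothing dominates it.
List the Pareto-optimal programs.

#1: not dominated.
#2: not dominated.
#3: dominated by #6 (duration 4≤5, ranking 22≤71, tuition 13≤24).
#4: dominated by #6 (duration 4≤4, ranking 22≤38, tuition 13≤33).
#5: dominated by #2 (duration 2≤4, ranking 5≤40, tuition 36≤54).
#6: not dominated (best tuition).
#7: not dominated (best ranking).
#8: dominated by #4 (duration 4≤4, ranking 38≤74, tuition 33≤35).
#9: dominated by #2 (duration 2≤2, ranking 5≤69, tuition 36≤62).
#10: not dominated.
#11: dominated by #2 (duration 2≤5, ranking 5≤64, tuition 36≤56).
#12: dominated by #6 (duration 4≤6, ranking 22≤27, tuition 13≤26).

#1, #2, #6, #7, #10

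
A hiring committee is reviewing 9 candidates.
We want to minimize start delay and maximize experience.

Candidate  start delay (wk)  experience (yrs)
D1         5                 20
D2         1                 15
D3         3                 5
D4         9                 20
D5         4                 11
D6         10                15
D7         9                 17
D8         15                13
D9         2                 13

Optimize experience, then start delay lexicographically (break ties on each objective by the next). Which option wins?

D1

First maximize experience: best is 20, kept {D1, D4}.
Then minimize start delay: best is 5, kept {D1}.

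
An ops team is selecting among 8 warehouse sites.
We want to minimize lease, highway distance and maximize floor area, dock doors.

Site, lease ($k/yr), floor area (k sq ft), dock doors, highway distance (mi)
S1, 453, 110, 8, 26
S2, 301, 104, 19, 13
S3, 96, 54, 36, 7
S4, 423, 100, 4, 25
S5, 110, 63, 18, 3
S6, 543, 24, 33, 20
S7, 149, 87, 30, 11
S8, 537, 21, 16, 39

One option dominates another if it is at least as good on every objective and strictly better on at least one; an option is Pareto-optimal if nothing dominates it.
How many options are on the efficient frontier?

5

S1: not dominated (best floor area).
S2: not dominated.
S3: not dominated (best lease).
S4: dominated by S2 (lease 301≤423, floor area 104≥100, dock doors 19≥4, highway distance 13≤25).
S5: not dominated (best highway distance).
S6: dominated by S3 (lease 96≤543, floor area 54≥24, dock doors 36≥33, highway distance 7≤20).
S7: not dominated.
S8: dominated by S2 (lease 301≤537, floor area 104≥21, dock doors 19≥16, highway distance 13≤39).
Pareto-optimal: S1, S2, S3, S5, S7 → 5.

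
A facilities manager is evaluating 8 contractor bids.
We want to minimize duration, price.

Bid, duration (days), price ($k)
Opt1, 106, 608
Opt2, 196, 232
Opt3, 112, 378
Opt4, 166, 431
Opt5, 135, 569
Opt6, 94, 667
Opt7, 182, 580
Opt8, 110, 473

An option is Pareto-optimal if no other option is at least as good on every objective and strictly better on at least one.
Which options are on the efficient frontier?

Opt1: not dominated.
Opt2: not dominated (best price).
Opt3: not dominated.
Opt4: dominated by Opt3 (duration 112≤166, price 378≤431).
Opt5: dominated by Opt3 (duration 112≤135, price 378≤569).
Opt6: not dominated (best duration).
Opt7: dominated by Opt3 (duration 112≤182, price 378≤580).
Opt8: not dominated.

Opt1, Opt2, Opt3, Opt6, Opt8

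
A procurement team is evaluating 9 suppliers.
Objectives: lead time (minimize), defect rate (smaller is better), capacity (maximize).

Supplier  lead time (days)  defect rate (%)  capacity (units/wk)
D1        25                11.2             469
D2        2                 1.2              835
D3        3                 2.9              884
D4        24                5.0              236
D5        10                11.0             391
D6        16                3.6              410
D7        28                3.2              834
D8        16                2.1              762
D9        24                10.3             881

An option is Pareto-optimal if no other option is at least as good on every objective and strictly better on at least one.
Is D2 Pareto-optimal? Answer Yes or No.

Yes

D1: worse on lead time (25 vs 2).
D3: worse on lead time (3 vs 2).
D4: worse on lead time (24 vs 2).
D5: worse on lead time (10 vs 2).
D6: worse on lead time (16 vs 2).
D7: worse on lead time (28 vs 2).
D8: worse on lead time (16 vs 2).
D9: worse on lead time (24 vs 2).
No option is at least as good as D2 on every objective and strictly better on one.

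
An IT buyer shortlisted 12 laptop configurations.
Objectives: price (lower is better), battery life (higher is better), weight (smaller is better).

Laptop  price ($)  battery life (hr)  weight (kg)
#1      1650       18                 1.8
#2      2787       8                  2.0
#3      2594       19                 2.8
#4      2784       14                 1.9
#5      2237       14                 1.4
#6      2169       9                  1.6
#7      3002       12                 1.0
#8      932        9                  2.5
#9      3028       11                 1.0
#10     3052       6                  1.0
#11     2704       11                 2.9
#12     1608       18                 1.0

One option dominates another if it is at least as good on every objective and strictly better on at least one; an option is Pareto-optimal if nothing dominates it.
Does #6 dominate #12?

#6 vs #12: #6 is worse on price (2169 vs 1608), so it does not dominate #12.

No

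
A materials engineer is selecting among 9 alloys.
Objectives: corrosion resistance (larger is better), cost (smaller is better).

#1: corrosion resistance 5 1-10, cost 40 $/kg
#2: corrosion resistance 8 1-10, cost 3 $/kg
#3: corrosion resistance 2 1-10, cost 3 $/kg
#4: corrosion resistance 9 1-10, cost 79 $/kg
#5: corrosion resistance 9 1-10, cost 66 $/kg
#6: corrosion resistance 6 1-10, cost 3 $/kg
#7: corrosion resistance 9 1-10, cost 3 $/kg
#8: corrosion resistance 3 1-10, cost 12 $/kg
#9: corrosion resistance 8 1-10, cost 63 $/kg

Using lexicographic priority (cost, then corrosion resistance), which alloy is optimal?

First minimize cost: best is 3, kept {#2, #3, #6, #7}.
Then maximize corrosion resistance: best is 9, kept {#7}.

#7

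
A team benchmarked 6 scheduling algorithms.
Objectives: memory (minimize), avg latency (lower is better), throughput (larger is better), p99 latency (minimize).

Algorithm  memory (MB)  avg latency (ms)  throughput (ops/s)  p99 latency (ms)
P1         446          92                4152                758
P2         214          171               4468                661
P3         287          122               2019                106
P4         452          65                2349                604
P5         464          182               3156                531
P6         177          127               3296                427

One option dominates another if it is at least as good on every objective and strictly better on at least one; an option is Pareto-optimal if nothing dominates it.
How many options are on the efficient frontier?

5

P1: not dominated.
P2: not dominated (best throughput).
P3: not dominated (best p99 latency).
P4: not dominated (best avg latency).
P5: dominated by P6 (memory 177≤464, avg latency 127≤182, throughput 3296≥3156, p99 latency 427≤531).
P6: not dominated (best memory).
Pareto-optimal: P1, P2, P3, P4, P6 → 5.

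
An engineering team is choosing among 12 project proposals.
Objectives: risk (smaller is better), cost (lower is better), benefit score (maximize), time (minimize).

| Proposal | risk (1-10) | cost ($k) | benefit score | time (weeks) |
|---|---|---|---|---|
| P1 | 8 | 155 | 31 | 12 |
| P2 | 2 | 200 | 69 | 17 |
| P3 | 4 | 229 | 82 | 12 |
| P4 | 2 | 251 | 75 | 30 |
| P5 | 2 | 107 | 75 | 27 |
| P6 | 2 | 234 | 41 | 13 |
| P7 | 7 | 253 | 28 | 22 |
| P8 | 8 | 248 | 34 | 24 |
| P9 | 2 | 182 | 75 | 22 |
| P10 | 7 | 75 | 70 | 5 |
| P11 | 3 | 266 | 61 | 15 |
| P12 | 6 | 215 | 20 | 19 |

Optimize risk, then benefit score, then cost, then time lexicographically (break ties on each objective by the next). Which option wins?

First minimize risk: best is 2, kept {P2, P4, P5, P6, P9}.
Then maximize benefit score: best is 75, kept {P4, P5, P9}.
Then minimize cost: best is 107, kept {P5}.

P5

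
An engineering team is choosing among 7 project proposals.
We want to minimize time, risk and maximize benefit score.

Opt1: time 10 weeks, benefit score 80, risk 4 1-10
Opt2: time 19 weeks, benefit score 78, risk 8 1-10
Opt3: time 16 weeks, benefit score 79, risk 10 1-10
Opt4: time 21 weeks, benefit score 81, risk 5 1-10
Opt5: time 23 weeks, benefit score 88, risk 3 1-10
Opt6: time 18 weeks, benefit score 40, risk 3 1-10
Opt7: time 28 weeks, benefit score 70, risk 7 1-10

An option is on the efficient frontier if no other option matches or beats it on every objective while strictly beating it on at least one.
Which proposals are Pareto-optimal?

Opt1, Opt4, Opt5, Opt6

Opt1: not dominated (best time).
Opt2: dominated by Opt1 (time 10≤19, benefit score 80≥78, risk 4≤8).
Opt3: dominated by Opt1 (time 10≤16, benefit score 80≥79, risk 4≤10).
Opt4: not dominated.
Opt5: not dominated (best benefit score).
Opt6: not dominated.
Opt7: dominated by Opt1 (time 10≤28, benefit score 80≥70, risk 4≤7).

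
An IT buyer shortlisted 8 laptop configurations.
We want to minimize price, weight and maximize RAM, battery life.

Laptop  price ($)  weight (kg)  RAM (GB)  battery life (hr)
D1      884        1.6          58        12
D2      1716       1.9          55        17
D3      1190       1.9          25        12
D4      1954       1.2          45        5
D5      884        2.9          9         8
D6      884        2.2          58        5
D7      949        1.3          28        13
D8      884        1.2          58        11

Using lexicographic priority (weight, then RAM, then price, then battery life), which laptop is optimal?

D8

First minimize weight: best is 1.2, kept {D4, D8}.
Then maximize RAM: best is 58, kept {D8}.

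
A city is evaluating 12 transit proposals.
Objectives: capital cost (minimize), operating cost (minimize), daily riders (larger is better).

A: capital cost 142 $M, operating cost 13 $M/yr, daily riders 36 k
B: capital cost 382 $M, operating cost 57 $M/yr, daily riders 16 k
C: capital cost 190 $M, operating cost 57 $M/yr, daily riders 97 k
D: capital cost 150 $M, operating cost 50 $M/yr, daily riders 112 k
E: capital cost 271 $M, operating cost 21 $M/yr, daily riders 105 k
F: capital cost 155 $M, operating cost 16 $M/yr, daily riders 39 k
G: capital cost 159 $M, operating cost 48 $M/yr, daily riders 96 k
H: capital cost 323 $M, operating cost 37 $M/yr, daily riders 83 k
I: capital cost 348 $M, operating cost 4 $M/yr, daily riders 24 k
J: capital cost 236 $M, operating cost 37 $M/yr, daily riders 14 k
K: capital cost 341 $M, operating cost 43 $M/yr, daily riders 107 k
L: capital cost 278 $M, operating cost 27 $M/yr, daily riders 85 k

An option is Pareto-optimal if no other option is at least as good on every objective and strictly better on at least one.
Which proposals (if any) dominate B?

A: capital cost 142≤382, operating cost 13≤57, daily riders 36≥16 — dominates B.
C: capital cost 190≤382, operating cost 57≤57, daily riders 97≥16 — dominates B.
D: capital cost 150≤382, operating cost 50≤57, daily riders 112≥16 — dominates B.
E: capital cost 271≤382, operating cost 21≤57, daily riders 105≥16 — dominates B.
F: capital cost 155≤382, operating cost 16≤57, daily riders 39≥16 — dominates B.
G: capital cost 159≤382, operating cost 48≤57, daily riders 96≥16 — dominates B.
H: capital cost 323≤382, operating cost 37≤57, daily riders 83≥16 — dominates B.
I: capital cost 348≤382, operating cost 4≤57, daily riders 24≥16 — dominates B.
K: capital cost 341≤382, operating cost 43≤57, daily riders 107≥16 — dominates B.
L: capital cost 278≤382, operating cost 27≤57, daily riders 85≥16 — dominates B.
Others (J) are each worse than B on at least one objective.

A, C, D, E, F, G, H, I, K, L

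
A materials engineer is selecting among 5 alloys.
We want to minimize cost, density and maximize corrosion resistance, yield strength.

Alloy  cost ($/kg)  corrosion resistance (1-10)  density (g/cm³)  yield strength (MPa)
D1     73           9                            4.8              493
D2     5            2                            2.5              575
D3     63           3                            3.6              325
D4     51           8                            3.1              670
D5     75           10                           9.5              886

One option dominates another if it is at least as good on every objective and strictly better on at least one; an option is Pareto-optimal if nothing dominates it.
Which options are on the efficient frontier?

D1, D2, D4, D5

D1: not dominated.
D2: not dominated (best cost).
D3: dominated by D4 (cost 51≤63, corrosion resistance 8≥3, density 3.1≤3.6, yield strength 670≥325).
D4: not dominated.
D5: not dominated (best corrosion resistance).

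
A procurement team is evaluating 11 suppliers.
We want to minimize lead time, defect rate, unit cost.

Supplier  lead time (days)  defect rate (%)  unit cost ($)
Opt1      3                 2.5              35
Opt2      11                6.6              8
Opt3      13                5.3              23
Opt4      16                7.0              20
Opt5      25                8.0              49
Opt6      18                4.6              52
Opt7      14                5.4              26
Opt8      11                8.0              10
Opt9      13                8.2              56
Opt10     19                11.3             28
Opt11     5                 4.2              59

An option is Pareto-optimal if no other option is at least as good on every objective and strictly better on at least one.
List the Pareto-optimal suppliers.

Opt1, Opt2, Opt3

Opt1: not dominated (best lead time).
Opt2: not dominated (best unit cost).
Opt3: not dominated.
Opt4: dominated by Opt2 (lead time 11≤16, defect rate 6.6≤7.0, unit cost 8≤20).
Opt5: dominated by Opt1 (lead time 3≤25, defect rate 2.5≤8.0, unit cost 35≤49).
Opt6: dominated by Opt1 (lead time 3≤18, defect rate 2.5≤4.6, unit cost 35≤52).
Opt7: dominated by Opt3 (lead time 13≤14, defect rate 5.3≤5.4, unit cost 23≤26).
Opt8: dominated by Opt2 (lead time 11≤11, defect rate 6.6≤8.0, unit cost 8≤10).
Opt9: dominated by Opt1 (lead time 3≤13, defect rate 2.5≤8.2, unit cost 35≤56).
Opt10: dominated by Opt2 (lead time 11≤19, defect rate 6.6≤11.3, unit cost 8≤28).
Opt11: dominated by Opt1 (lead time 3≤5, defect rate 2.5≤4.2, unit cost 35≤59).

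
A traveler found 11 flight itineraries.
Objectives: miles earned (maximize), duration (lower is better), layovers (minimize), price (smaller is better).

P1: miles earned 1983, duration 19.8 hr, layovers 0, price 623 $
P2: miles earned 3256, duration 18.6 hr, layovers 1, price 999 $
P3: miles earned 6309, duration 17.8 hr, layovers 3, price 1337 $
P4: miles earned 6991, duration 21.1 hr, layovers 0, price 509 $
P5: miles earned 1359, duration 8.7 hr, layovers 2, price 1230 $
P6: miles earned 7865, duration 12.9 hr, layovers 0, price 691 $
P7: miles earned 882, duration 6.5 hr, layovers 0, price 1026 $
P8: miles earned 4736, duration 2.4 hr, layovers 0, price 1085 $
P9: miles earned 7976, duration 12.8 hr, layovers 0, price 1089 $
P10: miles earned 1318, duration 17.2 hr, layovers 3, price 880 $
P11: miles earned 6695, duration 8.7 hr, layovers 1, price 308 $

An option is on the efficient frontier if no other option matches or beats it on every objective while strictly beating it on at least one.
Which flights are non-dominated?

P1: not dominated.
P2: dominated by P6 (miles earned 7865≥3256, duration 12.9≤18.6, layovers 0≤1, price 691≤999).
P3: dominated by P6 (miles earned 7865≥6309, duration 12.9≤17.8, layovers 0≤3, price 691≤1337).
P4: not dominated.
P5: dominated by P8 (miles earned 4736≥1359, duration 2.4≤8.7, layovers 0≤2, price 1085≤1230).
P6: not dominated.
P7: not dominated.
P8: not dominated (best duration).
P9: not dominated (best miles earned).
P10: dominated by P6 (miles earned 7865≥1318, duration 12.9≤17.2, layovers 0≤3, price 691≤880).
P11: not dominated (best price).

P1, P4, P6, P7, P8, P9, P11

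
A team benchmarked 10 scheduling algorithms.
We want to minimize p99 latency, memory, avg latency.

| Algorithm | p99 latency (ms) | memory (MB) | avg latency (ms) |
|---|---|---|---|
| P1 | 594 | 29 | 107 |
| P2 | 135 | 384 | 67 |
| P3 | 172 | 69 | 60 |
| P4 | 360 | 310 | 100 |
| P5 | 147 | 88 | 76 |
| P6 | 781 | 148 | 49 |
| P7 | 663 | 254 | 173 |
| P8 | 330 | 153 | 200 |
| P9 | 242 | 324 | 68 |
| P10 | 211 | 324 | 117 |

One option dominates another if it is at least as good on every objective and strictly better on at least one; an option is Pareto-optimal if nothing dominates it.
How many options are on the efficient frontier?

P1: not dominated (best memory).
P2: not dominated (best p99 latency).
P3: not dominated.
P4: dominated by P3 (p99 latency 172≤360, memory 69≤310, avg latency 60≤100).
P5: not dominated.
P6: not dominated (best avg latency).
P7: dominated by P1 (p99 latency 594≤663, memory 29≤254, avg latency 107≤173).
P8: dominated by P3 (p99 latency 172≤330, memory 69≤153, avg latency 60≤200).
P9: dominated by P3 (p99 latency 172≤242, memory 69≤324, avg latency 60≤68).
P10: dominated by P3 (p99 latency 172≤211, memory 69≤324, avg latency 60≤117).
Pareto-optimal: P1, P2, P3, P5, P6 → 5.

5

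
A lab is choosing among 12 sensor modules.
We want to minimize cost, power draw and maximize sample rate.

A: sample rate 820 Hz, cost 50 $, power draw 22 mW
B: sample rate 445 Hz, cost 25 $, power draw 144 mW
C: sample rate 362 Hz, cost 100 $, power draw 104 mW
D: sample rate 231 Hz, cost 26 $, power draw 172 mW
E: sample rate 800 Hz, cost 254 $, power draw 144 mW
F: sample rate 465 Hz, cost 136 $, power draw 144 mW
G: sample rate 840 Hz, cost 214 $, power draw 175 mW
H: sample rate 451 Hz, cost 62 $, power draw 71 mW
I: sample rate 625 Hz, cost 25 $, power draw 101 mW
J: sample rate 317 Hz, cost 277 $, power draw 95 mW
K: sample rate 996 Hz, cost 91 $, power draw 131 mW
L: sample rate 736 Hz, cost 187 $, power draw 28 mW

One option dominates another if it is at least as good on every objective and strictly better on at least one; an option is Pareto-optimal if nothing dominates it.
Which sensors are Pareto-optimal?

A: not dominated (best power draw).
B: dominated by I (sample rate 625≥445, cost 25≤25, power draw 101≤144).
C: dominated by A (sample rate 820≥362, cost 50≤100, power draw 22≤104).
D: dominated by B (sample rate 445≥231, cost 25≤26, power draw 144≤172).
E: dominated by A (sample rate 820≥800, cost 50≤254, power draw 22≤144).
F: dominated by A (sample rate 820≥465, cost 50≤136, power draw 22≤144).
G: dominated by K (sample rate 996≥840, cost 91≤214, power draw 131≤175).
H: dominated by A (sample rate 820≥451, cost 50≤62, power draw 22≤71).
I: not dominated.
J: dominated by A (sample rate 820≥317, cost 50≤277, power draw 22≤95).
K: not dominated (best sample rate).
L: dominated by A (sample rate 820≥736, cost 50≤187, power draw 22≤28).

A, I, K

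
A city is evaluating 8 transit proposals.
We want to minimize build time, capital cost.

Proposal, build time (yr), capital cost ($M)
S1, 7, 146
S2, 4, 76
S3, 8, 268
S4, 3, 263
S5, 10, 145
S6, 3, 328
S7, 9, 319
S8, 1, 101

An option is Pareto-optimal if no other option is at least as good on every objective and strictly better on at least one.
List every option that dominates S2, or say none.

none

S1: worse on build time (7 vs 4).
S3: worse on build time (8 vs 4).
S4: worse on capital cost (263 vs 76).
S5: worse on build time (10 vs 4).
S6: worse on capital cost (328 vs 76).
S7: worse on build time (9 vs 4).
S8: worse on capital cost (101 vs 76).
No option dominates S2.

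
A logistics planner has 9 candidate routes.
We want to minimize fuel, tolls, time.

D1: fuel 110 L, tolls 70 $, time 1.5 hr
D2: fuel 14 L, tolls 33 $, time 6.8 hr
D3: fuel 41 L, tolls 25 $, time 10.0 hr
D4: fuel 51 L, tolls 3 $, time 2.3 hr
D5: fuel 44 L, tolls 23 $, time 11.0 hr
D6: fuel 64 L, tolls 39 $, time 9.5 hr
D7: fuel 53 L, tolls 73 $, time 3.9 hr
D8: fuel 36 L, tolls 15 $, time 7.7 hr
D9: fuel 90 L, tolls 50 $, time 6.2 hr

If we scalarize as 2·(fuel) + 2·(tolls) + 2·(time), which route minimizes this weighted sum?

D1: 2·110 + 2·70 + 2·1.5 = 363.0
D2: 2·14 + 2·33 + 2·6.8 = 107.6
D3: 2·41 + 2·25 + 2·10.0 = 152.0
D4: 2·51 + 2·3 + 2·2.3 = 112.6
D5: 2·44 + 2·23 + 2·11.0 = 156.0
D6: 2·64 + 2·39 + 2·9.5 = 225.0
D7: 2·53 + 2·73 + 2·3.9 = 259.8
D8: 2·36 + 2·15 + 2·7.7 = 117.4
D9: 2·90 + 2·50 + 2·6.2 = 292.4
Lowest: D2 at 107.6.

D2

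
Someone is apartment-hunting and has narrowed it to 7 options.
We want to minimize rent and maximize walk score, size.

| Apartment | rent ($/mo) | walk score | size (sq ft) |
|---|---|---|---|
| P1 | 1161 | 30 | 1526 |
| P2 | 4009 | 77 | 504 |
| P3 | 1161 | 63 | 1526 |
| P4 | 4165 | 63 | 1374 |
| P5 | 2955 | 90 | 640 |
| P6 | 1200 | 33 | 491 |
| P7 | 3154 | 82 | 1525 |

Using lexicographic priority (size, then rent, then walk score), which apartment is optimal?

P3

First maximize size: best is 1526, kept {P1, P3}.
Then minimize rent: best is 1161, kept {P1, P3}.
Then maximize walk score: best is 63, kept {P3}.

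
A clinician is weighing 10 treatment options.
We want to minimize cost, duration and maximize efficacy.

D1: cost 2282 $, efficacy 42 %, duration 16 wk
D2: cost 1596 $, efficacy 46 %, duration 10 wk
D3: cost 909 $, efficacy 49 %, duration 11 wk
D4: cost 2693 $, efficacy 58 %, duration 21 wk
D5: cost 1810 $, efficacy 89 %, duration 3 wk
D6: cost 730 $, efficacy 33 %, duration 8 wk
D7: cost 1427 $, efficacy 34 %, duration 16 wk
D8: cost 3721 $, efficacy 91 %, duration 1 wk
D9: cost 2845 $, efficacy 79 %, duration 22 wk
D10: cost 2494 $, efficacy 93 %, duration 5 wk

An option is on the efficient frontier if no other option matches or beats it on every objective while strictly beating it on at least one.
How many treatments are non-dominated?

6

D1: dominated by D2 (cost 1596≤2282, efficacy 46≥42, duration 10≤16).
D2: not dominated.
D3: not dominated.
D4: dominated by D5 (cost 1810≤2693, efficacy 89≥58, duration 3≤21).
D5: not dominated.
D6: not dominated (best cost).
D7: dominated by D3 (cost 909≤1427, efficacy 49≥34, duration 11≤16).
D8: not dominated (best duration).
D9: dominated by D5 (cost 1810≤2845, efficacy 89≥79, duration 3≤22).
D10: not dominated (best efficacy).
Pareto-optimal: D2, D3, D5, D6, D8, D10 → 6.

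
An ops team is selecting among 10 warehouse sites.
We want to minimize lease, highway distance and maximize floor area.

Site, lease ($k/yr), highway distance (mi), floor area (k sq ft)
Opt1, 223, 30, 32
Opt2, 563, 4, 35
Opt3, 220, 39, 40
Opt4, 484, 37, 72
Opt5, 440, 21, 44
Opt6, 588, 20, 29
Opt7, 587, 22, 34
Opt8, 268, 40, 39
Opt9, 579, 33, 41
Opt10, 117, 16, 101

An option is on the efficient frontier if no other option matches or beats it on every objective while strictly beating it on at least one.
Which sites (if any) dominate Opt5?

Opt10

Opt10: lease 117≤440, highway distance 16≤21, floor area 101≥44 — dominates Opt5.
Others (Opt1, Opt2, Opt3, Opt4, Opt6, Opt7, Opt8, Opt9) are each worse than Opt5 on at least one objective.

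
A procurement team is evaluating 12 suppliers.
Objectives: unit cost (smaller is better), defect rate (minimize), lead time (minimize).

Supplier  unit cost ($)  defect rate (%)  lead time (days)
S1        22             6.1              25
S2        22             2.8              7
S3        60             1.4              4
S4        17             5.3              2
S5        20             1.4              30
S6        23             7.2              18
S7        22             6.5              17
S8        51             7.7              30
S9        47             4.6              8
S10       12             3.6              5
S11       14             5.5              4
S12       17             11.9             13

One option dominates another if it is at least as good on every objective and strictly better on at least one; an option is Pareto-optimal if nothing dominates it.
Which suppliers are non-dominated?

S1: dominated by S2 (unit cost 22≤22, defect rate 2.8≤6.1, lead time 7≤25).
S2: not dominated.
S3: not dominated.
S4: not dominated (best lead time).
S5: not dominated.
S6: dominated by S2 (unit cost 22≤23, defect rate 2.8≤7.2, lead time 7≤18).
S7: dominated by S2 (unit cost 22≤22, defect rate 2.8≤6.5, lead time 7≤17).
S8: dominated by S1 (unit cost 22≤51, defect rate 6.1≤7.7, lead time 25≤30).
S9: dominated by S2 (unit cost 22≤47, defect rate 2.8≤4.6, lead time 7≤8).
S10: not dominated (best unit cost).
S11: not dominated.
S12: dominated by S4 (unit cost 17≤17, defect rate 5.3≤11.9, lead time 2≤13).

S2, S3, S4, S5, S10, S11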